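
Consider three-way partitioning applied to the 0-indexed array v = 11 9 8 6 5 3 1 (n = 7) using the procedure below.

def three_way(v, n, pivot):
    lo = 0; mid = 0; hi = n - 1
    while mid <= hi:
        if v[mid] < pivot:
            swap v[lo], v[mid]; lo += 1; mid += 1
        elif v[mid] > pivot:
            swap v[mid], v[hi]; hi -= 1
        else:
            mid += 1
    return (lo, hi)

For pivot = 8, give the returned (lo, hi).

(4, 4)

lo=0 mid=0 hi=6
11>8: swap(0,6), hi=5 ⇒ 1 9 8 6 5 3 11
1<8: swap(0,0), lo=1 mid=1 ⇒ 1 9 8 6 5 3 11
9>8: swap(1,5), hi=4 ⇒ 1 3 8 6 5 9 11
3<8: swap(1,1), lo=2 mid=2 ⇒ 1 3 8 6 5 9 11
8=8: mid=3
6<8: swap(2,3), lo=3 mid=4 ⇒ 1 3 6 8 5 9 11
5<8: swap(3,4), lo=4 mid=5 ⇒ 1 3 6 5 8 9 11
done. lo=4 hi=4; v=1 3 6 5 8 9 11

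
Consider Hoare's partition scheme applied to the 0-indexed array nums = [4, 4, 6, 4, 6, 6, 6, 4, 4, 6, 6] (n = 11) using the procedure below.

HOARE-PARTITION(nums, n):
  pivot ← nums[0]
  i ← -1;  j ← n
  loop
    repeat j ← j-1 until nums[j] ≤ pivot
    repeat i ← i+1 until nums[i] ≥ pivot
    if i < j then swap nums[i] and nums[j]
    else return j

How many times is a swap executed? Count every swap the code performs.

3

pivot = nums[0] = 4; i = -1, j = 11
j→8 (nums[8]=4≤4), i→0 (nums[0]=4≥4); i<j, swap → [4, 4, 6, 4, 6, 6, 6, 4, 4, 6, 6]
j→7 (nums[7]=4≤4), i→1 (nums[1]=4≥4); i<j, swap → [4, 4, 6, 4, 6, 6, 6, 4, 4, 6, 6]
j→3 (nums[3]=4≤4), i→2 (nums[2]=6≥4); i<j, swap → [4, 4, 4, 6, 6, 6, 6, 4, 4, 6, 6]
j→2, i→3; i≥j, return j=2. nums = [4, 4, 4, 6, 6, 6, 6, 4, 4, 6, 6]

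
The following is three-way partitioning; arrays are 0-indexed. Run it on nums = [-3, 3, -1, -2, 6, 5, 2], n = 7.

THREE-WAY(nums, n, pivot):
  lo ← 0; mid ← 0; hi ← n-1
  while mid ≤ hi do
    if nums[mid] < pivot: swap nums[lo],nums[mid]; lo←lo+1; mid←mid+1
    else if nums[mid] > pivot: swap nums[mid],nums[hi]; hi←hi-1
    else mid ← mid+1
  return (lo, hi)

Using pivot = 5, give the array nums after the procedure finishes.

[-3, 3, -1, -2, 2, 5, 6]

pivot = 5; lo=0, mid=0, hi=6
nums[mid]=-3<5: swap nums[0],nums[0]; lo=1,mid=1 → [-3, 3, -1, -2, 6, 5, 2]
nums[mid]=3<5: swap nums[1],nums[1]; lo=2,mid=2 → [-3, 3, -1, -2, 6, 5, 2]
nums[mid]=-1<5: swap nums[2],nums[2]; lo=3,mid=3 → [-3, 3, -1, -2, 6, 5, 2]
nums[mid]=-2<5: swap nums[3],nums[3]; lo=4,mid=4 → [-3, 3, -1, -2, 6, 5, 2]
nums[mid]=6>5: swap nums[4],nums[6]; hi=5 → [-3, 3, -1, -2, 2, 5, 6]
nums[mid]=2<5: swap nums[4],nums[4]; lo=5,mid=5 → [-3, 3, -1, -2, 2, 5, 6]
nums[mid]=5=5: mid=6
end: lo=5, hi=5; nums = [-3, 3, -1, -2, 2, 5, 6]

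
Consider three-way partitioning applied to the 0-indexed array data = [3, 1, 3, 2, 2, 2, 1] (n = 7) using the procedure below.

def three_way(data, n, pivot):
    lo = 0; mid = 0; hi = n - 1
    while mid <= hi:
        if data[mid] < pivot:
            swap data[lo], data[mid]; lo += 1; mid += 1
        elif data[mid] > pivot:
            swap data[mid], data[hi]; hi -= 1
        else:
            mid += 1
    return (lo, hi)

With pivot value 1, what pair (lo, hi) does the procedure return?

(0, 1)

pivot = 1; lo=0, mid=0, hi=6
data[mid]=3>1: swap data[0],data[6]; hi=5 → [1, 1, 3, 2, 2, 2, 3]
data[mid]=1=1: mid=1
data[mid]=1=1: mid=2
data[mid]=3>1: swap data[2],data[5]; hi=4 → [1, 1, 2, 2, 2, 3, 3]
data[mid]=2>1: swap data[2],data[4]; hi=3 → [1, 1, 2, 2, 2, 3, 3]
data[mid]=2>1: swap data[2],data[3]; hi=2 → [1, 1, 2, 2, 2, 3, 3]
data[mid]=2>1: swap data[2],data[2]; hi=1 → [1, 1, 2, 2, 2, 3, 3]
end: lo=0, hi=1; data = [1, 1, 2, 2, 2, 3, 3]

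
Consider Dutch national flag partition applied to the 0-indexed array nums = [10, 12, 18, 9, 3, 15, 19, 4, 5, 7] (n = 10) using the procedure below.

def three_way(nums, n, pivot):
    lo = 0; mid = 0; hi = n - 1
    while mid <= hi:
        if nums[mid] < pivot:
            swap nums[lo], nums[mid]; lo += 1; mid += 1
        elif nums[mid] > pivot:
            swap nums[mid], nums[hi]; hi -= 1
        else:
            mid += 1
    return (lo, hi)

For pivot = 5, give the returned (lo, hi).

lo=0 mid=0 hi=9
10>5: swap(0,9), hi=8 ⇒ [7, 12, 18, 9, 3, 15, 19, 4, 5, 10]
7>5: swap(0,8), hi=7 ⇒ [5, 12, 18, 9, 3, 15, 19, 4, 7, 10]
5=5: mid=1
12>5: swap(1,7), hi=6 ⇒ [5, 4, 18, 9, 3, 15, 19, 12, 7, 10]
4<5: swap(0,1), lo=1 mid=2 ⇒ [4, 5, 18, 9, 3, 15, 19, 12, 7, 10]
18>5: swap(2,6), hi=5 ⇒ [4, 5, 19, 9, 3, 15, 18, 12, 7, 10]
19>5: swap(2,5), hi=4 ⇒ [4, 5, 15, 9, 3, 19, 18, 12, 7, 10]
15>5: swap(2,4), hi=3 ⇒ [4, 5, 3, 9, 15, 19, 18, 12, 7, 10]
3<5: swap(1,2), lo=2 mid=3 ⇒ [4, 3, 5, 9, 15, 19, 18, 12, 7, 10]
9>5: swap(3,3), hi=2 ⇒ [4, 3, 5, 9, 15, 19, 18, 12, 7, 10]
done. lo=2 hi=2; nums=[4, 3, 5, 9, 15, 19, 18, 12, 7, 10]

(2, 2)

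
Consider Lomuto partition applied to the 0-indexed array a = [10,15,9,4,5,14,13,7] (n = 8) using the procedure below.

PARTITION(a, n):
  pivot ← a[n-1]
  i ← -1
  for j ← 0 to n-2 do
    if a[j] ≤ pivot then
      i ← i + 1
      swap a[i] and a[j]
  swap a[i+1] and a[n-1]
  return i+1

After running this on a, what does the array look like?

[4,5,7,10,15,14,13,9]

pivot=7, i=-1
j=0: 10>7, skip
j=1: 15>7, skip
j=2: 9>7, skip
j=3: 4≤7, i=0, swap(0,3) ⇒ [4,15,9,10,5,14,13,7]
j=4: 5≤7, i=1, swap(1,4) ⇒ [4,5,9,10,15,14,13,7]
j=5: 14>7, skip
j=6: 13>7, skip
swap(2,7) ⇒ [4,5,7,10,15,14,13,9]; return 2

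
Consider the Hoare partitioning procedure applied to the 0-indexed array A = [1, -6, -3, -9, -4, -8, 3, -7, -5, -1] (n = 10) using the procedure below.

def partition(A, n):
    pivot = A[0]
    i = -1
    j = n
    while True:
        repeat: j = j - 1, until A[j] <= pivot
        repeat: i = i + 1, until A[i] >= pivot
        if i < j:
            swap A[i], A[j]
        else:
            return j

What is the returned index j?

7

pivot = A[0] = 1; i = -1, j = 10
j→9 (A[9]=-1≤1), i→0 (A[0]=1≥1); i<j, swap → [-1, -6, -3, -9, -4, -8, 3, -7, -5, 1]
j→8 (A[8]=-5≤1), i→6 (A[6]=3≥1); i<j, swap → [-1, -6, -3, -9, -4, -8, -5, -7, 3, 1]
j→7, i→8; i≥j, return j=7. A = [-1, -6, -3, -9, -4, -8, -5, -7, 3, 1]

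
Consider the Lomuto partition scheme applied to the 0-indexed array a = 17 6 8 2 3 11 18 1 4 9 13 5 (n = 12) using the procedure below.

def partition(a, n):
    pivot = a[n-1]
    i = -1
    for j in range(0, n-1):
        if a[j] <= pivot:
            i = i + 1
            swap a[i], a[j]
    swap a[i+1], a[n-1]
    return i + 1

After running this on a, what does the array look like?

2 3 1 4 5 11 18 8 17 9 13 6

pivot = a[11] = 5; i = -1
j=0: a[0]=17 > 5 → no swap
j=1: a[1]=6 > 5 → no swap
j=2: a[2]=8 > 5 → no swap
j=3: a[3]=2 ≤ 5 → i=0, swap a[0],a[3] → 2 6 8 17 3 11 18 1 4 9 13 5
j=4: a[4]=3 ≤ 5 → i=1, swap a[1],a[4] → 2 3 8 17 6 11 18 1 4 9 13 5
j=5: a[5]=11 > 5 → no swap
j=6: a[6]=18 > 5 → no swap
j=7: a[7]=1 ≤ 5 → i=2, swap a[2],a[7] → 2 3 1 17 6 11 18 8 4 9 13 5
j=8: a[8]=4 ≤ 5 → i=3, swap a[3],a[8] → 2 3 1 4 6 11 18 8 17 9 13 5
j=9: a[9]=9 > 5 → no swap
j=10: a[10]=13 > 5 → no swap
final swap a[4],a[11] → 2 3 1 4 5 11 18 8 17 9 13 6; return 4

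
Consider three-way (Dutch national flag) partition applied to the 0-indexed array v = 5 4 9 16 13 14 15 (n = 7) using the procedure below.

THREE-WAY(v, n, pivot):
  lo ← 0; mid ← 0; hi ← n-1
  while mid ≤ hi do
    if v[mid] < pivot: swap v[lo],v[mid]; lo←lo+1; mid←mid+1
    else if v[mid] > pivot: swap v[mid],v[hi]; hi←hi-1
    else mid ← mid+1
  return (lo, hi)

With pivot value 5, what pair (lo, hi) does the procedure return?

(1, 1)

pivot = 5; lo=0, mid=0, hi=6
v[mid]=5=5: mid=1
v[mid]=4<5: swap v[0],v[1]; lo=1,mid=2 → 4 5 9 16 13 14 15
v[mid]=9>5: swap v[2],v[6]; hi=5 → 4 5 15 16 13 14 9
v[mid]=15>5: swap v[2],v[5]; hi=4 → 4 5 14 16 13 15 9
v[mid]=14>5: swap v[2],v[4]; hi=3 → 4 5 13 16 14 15 9
v[mid]=13>5: swap v[2],v[3]; hi=2 → 4 5 16 13 14 15 9
v[mid]=16>5: swap v[2],v[2]; hi=1 → 4 5 16 13 14 15 9
end: lo=1, hi=1; v = 4 5 16 13 14 15 9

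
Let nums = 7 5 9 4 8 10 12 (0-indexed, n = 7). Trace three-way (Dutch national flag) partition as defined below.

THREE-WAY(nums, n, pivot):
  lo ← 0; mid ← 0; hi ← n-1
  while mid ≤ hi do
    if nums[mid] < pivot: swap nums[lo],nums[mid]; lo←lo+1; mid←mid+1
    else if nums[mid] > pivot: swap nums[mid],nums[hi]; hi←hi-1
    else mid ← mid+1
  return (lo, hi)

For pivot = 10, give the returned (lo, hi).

(5, 5)

lo=0 mid=0 hi=6
7<10: swap(0,0), lo=1 mid=1 ⇒ 7 5 9 4 8 10 12
5<10: swap(1,1), lo=2 mid=2 ⇒ 7 5 9 4 8 10 12
9<10: swap(2,2), lo=3 mid=3 ⇒ 7 5 9 4 8 10 12
4<10: swap(3,3), lo=4 mid=4 ⇒ 7 5 9 4 8 10 12
8<10: swap(4,4), lo=5 mid=5 ⇒ 7 5 9 4 8 10 12
10=10: mid=6
12>10: swap(6,6), hi=5 ⇒ 7 5 9 4 8 10 12
done. lo=5 hi=5; nums=7 5 9 4 8 10 12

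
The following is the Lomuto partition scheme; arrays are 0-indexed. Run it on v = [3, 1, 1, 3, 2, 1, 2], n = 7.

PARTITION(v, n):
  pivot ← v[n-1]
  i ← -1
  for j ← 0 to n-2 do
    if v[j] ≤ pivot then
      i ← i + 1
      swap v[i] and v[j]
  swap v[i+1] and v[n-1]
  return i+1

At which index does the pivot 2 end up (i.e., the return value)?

pivot=2, i=-1
j=0: 3>2, skip
j=1: 1≤2, i=0, swap(0,1) ⇒ [1, 3, 1, 3, 2, 1, 2]
j=2: 1≤2, i=1, swap(1,2) ⇒ [1, 1, 3, 3, 2, 1, 2]
j=3: 3>2, skip
j=4: 2≤2, i=2, swap(2,4) ⇒ [1, 1, 2, 3, 3, 1, 2]
j=5: 1≤2, i=3, swap(3,5) ⇒ [1, 1, 2, 1, 3, 3, 2]
swap(4,6) ⇒ [1, 1, 2, 1, 2, 3, 3]; return 4

4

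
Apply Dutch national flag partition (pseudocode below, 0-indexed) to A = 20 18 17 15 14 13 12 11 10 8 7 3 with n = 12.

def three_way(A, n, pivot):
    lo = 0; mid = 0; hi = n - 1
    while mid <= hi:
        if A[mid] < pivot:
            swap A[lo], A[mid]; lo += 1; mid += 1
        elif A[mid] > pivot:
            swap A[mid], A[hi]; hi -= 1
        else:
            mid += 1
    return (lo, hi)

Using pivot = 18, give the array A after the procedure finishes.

3 17 15 14 13 12 11 10 8 7 18 20

pivot = 18; lo=0, mid=0, hi=11
A[mid]=20>18: swap A[0],A[11]; hi=10 → 3 18 17 15 14 13 12 11 10 8 7 20
A[mid]=3<18: swap A[0],A[0]; lo=1,mid=1 → 3 18 17 15 14 13 12 11 10 8 7 20
A[mid]=18=18: mid=2
A[mid]=17<18: swap A[1],A[2]; lo=2,mid=3 → 3 17 18 15 14 13 12 11 10 8 7 20
A[mid]=15<18: swap A[2],A[3]; lo=3,mid=4 → 3 17 15 18 14 13 12 11 10 8 7 20
A[mid]=14<18: swap A[3],A[4]; lo=4,mid=5 → 3 17 15 14 18 13 12 11 10 8 7 20
A[mid]=13<18: swap A[4],A[5]; lo=5,mid=6 → 3 17 15 14 13 18 12 11 10 8 7 20
A[mid]=12<18: swap A[5],A[6]; lo=6,mid=7 → 3 17 15 14 13 12 18 11 10 8 7 20
A[mid]=11<18: swap A[6],A[7]; lo=7,mid=8 → 3 17 15 14 13 12 11 18 10 8 7 20
A[mid]=10<18: swap A[7],A[8]; lo=8,mid=9 → 3 17 15 14 13 12 11 10 18 8 7 20
A[mid]=8<18: swap A[8],A[9]; lo=9,mid=10 → 3 17 15 14 13 12 11 10 8 18 7 20
A[mid]=7<18: swap A[9],A[10]; lo=10,mid=11 → 3 17 15 14 13 12 11 10 8 7 18 20
end: lo=10, hi=10; A = 3 17 15 14 13 12 11 10 8 7 18 20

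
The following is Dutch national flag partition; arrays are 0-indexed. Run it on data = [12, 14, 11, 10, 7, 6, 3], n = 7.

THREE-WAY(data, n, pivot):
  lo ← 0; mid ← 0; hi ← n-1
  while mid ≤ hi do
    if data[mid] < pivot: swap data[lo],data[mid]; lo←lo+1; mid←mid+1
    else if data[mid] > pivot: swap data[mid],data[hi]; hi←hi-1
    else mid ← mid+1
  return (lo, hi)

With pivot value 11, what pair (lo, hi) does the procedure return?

(4, 4)

pivot = 11; lo=0, mid=0, hi=6
data[mid]=12>11: swap data[0],data[6]; hi=5 → [3, 14, 11, 10, 7, 6, 12]
data[mid]=3<11: swap data[0],data[0]; lo=1,mid=1 → [3, 14, 11, 10, 7, 6, 12]
data[mid]=14>11: swap data[1],data[5]; hi=4 → [3, 6, 11, 10, 7, 14, 12]
data[mid]=6<11: swap data[1],data[1]; lo=2,mid=2 → [3, 6, 11, 10, 7, 14, 12]
data[mid]=11=11: mid=3
data[mid]=10<11: swap data[2],data[3]; lo=3,mid=4 → [3, 6, 10, 11, 7, 14, 12]
data[mid]=7<11: swap data[3],data[4]; lo=4,mid=5 → [3, 6, 10, 7, 11, 14, 12]
end: lo=4, hi=4; data = [3, 6, 10, 7, 11, 14, 12]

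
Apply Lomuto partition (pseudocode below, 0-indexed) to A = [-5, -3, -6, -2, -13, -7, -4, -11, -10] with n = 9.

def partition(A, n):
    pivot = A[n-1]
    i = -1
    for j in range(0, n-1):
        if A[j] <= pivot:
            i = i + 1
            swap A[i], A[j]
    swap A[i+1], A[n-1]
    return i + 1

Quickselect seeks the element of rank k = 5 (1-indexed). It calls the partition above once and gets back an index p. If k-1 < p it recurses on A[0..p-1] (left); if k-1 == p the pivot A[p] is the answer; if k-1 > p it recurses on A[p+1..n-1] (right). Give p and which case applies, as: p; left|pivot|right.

2; right

pivot = A[8] = -10; i = -1
j=0: A[0]=-5 > -10 → no swap
j=1: A[1]=-3 > -10 → no swap
j=2: A[2]=-6 > -10 → no swap
j=3: A[3]=-2 > -10 → no swap
j=4: A[4]=-13 ≤ -10 → i=0, swap A[0],A[4] → [-13, -3, -6, -2, -5, -7, -4, -11, -10]
j=5: A[5]=-7 > -10 → no swap
j=6: A[6]=-4 > -10 → no swap
j=7: A[7]=-11 ≤ -10 → i=1, swap A[1],A[7] → [-13, -11, -6, -2, -5, -7, -4, -3, -10]
final swap A[2],A[8] → [-13, -11, -10, -2, -5, -7, -4, -3, -6]; return 2
p = 2; k-1 = 4 > 2 ⇒ right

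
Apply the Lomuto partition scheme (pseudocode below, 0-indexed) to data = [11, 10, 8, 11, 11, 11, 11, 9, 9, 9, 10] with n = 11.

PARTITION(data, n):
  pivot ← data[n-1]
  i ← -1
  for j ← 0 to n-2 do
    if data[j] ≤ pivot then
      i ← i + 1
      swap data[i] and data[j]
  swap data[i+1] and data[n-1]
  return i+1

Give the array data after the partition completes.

pivot=10, i=-1
j=0: 11>10, skip
j=1: 10≤10, i=0, swap(0,1) ⇒ [10, 11, 8, 11, 11, 11, 11, 9, 9, 9, 10]
j=2: 8≤10, i=1, swap(1,2) ⇒ [10, 8, 11, 11, 11, 11, 11, 9, 9, 9, 10]
j=3: 11>10, skip
j=4: 11>10, skip
j=5: 11>10, skip
j=6: 11>10, skip
j=7: 9≤10, i=2, swap(2,7) ⇒ [10, 8, 9, 11, 11, 11, 11, 11, 9, 9, 10]
j=8: 9≤10, i=3, swap(3,8) ⇒ [10, 8, 9, 9, 11, 11, 11, 11, 11, 9, 10]
j=9: 9≤10, i=4, swap(4,9) ⇒ [10, 8, 9, 9, 9, 11, 11, 11, 11, 11, 10]
swap(5,10) ⇒ [10, 8, 9, 9, 9, 10, 11, 11, 11, 11, 11]; return 5

[10, 8, 9, 9, 9, 10, 11, 11, 11, 11, 11]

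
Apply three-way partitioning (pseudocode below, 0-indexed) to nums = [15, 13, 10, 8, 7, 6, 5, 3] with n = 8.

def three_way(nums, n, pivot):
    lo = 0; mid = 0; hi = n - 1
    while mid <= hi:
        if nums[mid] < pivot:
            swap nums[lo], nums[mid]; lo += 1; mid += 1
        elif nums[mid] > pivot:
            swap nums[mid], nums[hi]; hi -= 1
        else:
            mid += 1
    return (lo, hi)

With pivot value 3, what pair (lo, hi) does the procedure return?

pivot = 3; lo=0, mid=0, hi=7
nums[mid]=15>3: swap nums[0],nums[7]; hi=6 → [3, 13, 10, 8, 7, 6, 5, 15]
nums[mid]=3=3: mid=1
nums[mid]=13>3: swap nums[1],nums[6]; hi=5 → [3, 5, 10, 8, 7, 6, 13, 15]
nums[mid]=5>3: swap nums[1],nums[5]; hi=4 → [3, 6, 10, 8, 7, 5, 13, 15]
nums[mid]=6>3: swap nums[1],nums[4]; hi=3 → [3, 7, 10, 8, 6, 5, 13, 15]
nums[mid]=7>3: swap nums[1],nums[3]; hi=2 → [3, 8, 10, 7, 6, 5, 13, 15]
nums[mid]=8>3: swap nums[1],nums[2]; hi=1 → [3, 10, 8, 7, 6, 5, 13, 15]
nums[mid]=10>3: swap nums[1],nums[1]; hi=0 → [3, 10, 8, 7, 6, 5, 13, 15]
end: lo=0, hi=0; nums = [3, 10, 8, 7, 6, 5, 13, 15]

(0, 0)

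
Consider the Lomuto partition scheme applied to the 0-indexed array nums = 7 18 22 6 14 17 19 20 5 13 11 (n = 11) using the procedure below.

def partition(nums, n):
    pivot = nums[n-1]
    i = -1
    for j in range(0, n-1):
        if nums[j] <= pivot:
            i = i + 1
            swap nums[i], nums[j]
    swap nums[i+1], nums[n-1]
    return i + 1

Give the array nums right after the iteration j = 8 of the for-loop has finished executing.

7 6 5 18 14 17 19 20 22 13 11

pivot=11, i=-1
j=0: 7≤11, i=0, swap(0,0) ⇒ 7 18 22 6 14 17 19 20 5 13 11
j=1: 18>11, skip
j=2: 22>11, skip
j=3: 6≤11, i=1, swap(1,3) ⇒ 7 6 22 18 14 17 19 20 5 13 11
j=4: 14>11, skip
j=5: 17>11, skip
j=6: 19>11, skip
j=7: 20>11, skip
j=8: 5≤11, i=2, swap(2,8) ⇒ 7 6 5 18 14 17 19 20 22 13 11
(after j=8) nums = 7 6 5 18 14 17 19 20 22 13 11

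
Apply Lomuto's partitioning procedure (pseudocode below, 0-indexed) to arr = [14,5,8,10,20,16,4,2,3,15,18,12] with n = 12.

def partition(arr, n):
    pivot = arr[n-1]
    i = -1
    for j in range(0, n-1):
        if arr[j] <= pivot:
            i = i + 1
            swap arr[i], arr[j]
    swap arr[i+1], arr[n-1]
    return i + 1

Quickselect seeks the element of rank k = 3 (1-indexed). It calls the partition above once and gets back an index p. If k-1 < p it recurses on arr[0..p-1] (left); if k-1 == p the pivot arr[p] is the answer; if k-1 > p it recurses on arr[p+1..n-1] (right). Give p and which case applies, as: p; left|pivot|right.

6; left

pivot = arr[11] = 12; i = -1
j=0: arr[0]=14 > 12 → no swap
j=1: arr[1]=5 ≤ 12 → i=0, swap arr[0],arr[1] → [5,14,8,10,20,16,4,2,3,15,18,12]
j=2: arr[2]=8 ≤ 12 → i=1, swap arr[1],arr[2] → [5,8,14,10,20,16,4,2,3,15,18,12]
j=3: arr[3]=10 ≤ 12 → i=2, swap arr[2],arr[3] → [5,8,10,14,20,16,4,2,3,15,18,12]
j=4: arr[4]=20 > 12 → no swap
j=5: arr[5]=16 > 12 → no swap
j=6: arr[6]=4 ≤ 12 → i=3, swap arr[3],arr[6] → [5,8,10,4,20,16,14,2,3,15,18,12]
j=7: arr[7]=2 ≤ 12 → i=4, swap arr[4],arr[7] → [5,8,10,4,2,16,14,20,3,15,18,12]
j=8: arr[8]=3 ≤ 12 → i=5, swap arr[5],arr[8] → [5,8,10,4,2,3,14,20,16,15,18,12]
j=9: arr[9]=15 > 12 → no swap
j=10: arr[10]=18 > 12 → no swap
final swap arr[6],arr[11] → [5,8,10,4,2,3,12,20,16,15,18,14]; return 6
p = 6; k-1 = 2 < 6 ⇒ left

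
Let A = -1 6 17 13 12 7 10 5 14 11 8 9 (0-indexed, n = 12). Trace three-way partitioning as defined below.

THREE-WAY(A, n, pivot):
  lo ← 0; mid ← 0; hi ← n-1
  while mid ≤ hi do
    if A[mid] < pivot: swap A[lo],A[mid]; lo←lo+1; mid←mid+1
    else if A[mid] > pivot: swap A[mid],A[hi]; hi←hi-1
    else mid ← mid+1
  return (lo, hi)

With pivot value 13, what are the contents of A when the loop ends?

pivot = 13; lo=0, mid=0, hi=11
A[mid]=-1<13: swap A[0],A[0]; lo=1,mid=1 → -1 6 17 13 12 7 10 5 14 11 8 9
A[mid]=6<13: swap A[1],A[1]; lo=2,mid=2 → -1 6 17 13 12 7 10 5 14 11 8 9
A[mid]=17>13: swap A[2],A[11]; hi=10 → -1 6 9 13 12 7 10 5 14 11 8 17
A[mid]=9<13: swap A[2],A[2]; lo=3,mid=3 → -1 6 9 13 12 7 10 5 14 11 8 17
A[mid]=13=13: mid=4
A[mid]=12<13: swap A[3],A[4]; lo=4,mid=5 → -1 6 9 12 13 7 10 5 14 11 8 17
A[mid]=7<13: swap A[4],A[5]; lo=5,mid=6 → -1 6 9 12 7 13 10 5 14 11 8 17
A[mid]=10<13: swap A[5],A[6]; lo=6,mid=7 → -1 6 9 12 7 10 13 5 14 11 8 17
A[mid]=5<13: swap A[6],A[7]; lo=7,mid=8 → -1 6 9 12 7 10 5 13 14 11 8 17
A[mid]=14>13: swap A[8],A[10]; hi=9 → -1 6 9 12 7 10 5 13 8 11 14 17
A[mid]=8<13: swap A[7],A[8]; lo=8,mid=9 → -1 6 9 12 7 10 5 8 13 11 14 17
A[mid]=11<13: swap A[8],A[9]; lo=9,mid=10 → -1 6 9 12 7 10 5 8 11 13 14 17
end: lo=9, hi=9; A = -1 6 9 12 7 10 5 8 11 13 14 17

-1 6 9 12 7 10 5 8 11 13 14 17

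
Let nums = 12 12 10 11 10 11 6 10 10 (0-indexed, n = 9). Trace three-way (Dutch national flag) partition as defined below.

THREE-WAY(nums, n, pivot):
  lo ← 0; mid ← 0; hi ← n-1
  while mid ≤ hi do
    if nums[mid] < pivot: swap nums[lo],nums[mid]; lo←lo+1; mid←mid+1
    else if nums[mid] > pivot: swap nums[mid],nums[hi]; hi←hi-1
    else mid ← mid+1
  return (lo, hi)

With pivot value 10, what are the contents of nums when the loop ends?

6 10 10 10 10 11 11 12 12

pivot = 10; lo=0, mid=0, hi=8
nums[mid]=12>10: swap nums[0],nums[8]; hi=7 → 10 12 10 11 10 11 6 10 12
nums[mid]=10=10: mid=1
nums[mid]=12>10: swap nums[1],nums[7]; hi=6 → 10 10 10 11 10 11 6 12 12
nums[mid]=10=10: mid=2
nums[mid]=10=10: mid=3
nums[mid]=11>10: swap nums[3],nums[6]; hi=5 → 10 10 10 6 10 11 11 12 12
nums[mid]=6<10: swap nums[0],nums[3]; lo=1,mid=4 → 6 10 10 10 10 11 11 12 12
nums[mid]=10=10: mid=5
nums[mid]=11>10: swap nums[5],nums[5]; hi=4 → 6 10 10 10 10 11 11 12 12
end: lo=1, hi=4; nums = 6 10 10 10 10 11 11 12 12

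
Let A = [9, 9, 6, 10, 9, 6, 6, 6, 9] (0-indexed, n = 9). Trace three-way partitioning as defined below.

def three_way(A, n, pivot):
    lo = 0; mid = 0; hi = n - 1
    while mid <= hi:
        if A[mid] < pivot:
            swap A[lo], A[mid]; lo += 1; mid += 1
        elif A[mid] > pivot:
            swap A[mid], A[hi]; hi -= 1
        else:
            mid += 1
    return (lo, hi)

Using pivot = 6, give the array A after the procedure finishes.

[6, 6, 6, 6, 9, 10, 9, 9, 9]

lo=0 mid=0 hi=8
9>6: swap(0,8), hi=7 ⇒ [9, 9, 6, 10, 9, 6, 6, 6, 9]
9>6: swap(0,7), hi=6 ⇒ [6, 9, 6, 10, 9, 6, 6, 9, 9]
6=6: mid=1
9>6: swap(1,6), hi=5 ⇒ [6, 6, 6, 10, 9, 6, 9, 9, 9]
6=6: mid=2
6=6: mid=3
10>6: swap(3,5), hi=4 ⇒ [6, 6, 6, 6, 9, 10, 9, 9, 9]
6=6: mid=4
9>6: swap(4,4), hi=3 ⇒ [6, 6, 6, 6, 9, 10, 9, 9, 9]
done. lo=0 hi=3; A=[6, 6, 6, 6, 9, 10, 9, 9, 9]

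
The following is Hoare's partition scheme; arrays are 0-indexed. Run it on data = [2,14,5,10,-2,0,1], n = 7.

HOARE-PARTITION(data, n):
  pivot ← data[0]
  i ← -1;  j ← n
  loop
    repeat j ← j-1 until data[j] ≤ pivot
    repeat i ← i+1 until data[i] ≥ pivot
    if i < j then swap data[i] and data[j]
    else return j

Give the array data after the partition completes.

pivot = data[0] = 2; i = -1, j = 7
j→6 (data[6]=1≤2), i→0 (data[0]=2≥2); i<j, swap → [1,14,5,10,-2,0,2]
j→5 (data[5]=0≤2), i→1 (data[1]=14≥2); i<j, swap → [1,0,5,10,-2,14,2]
j→4 (data[4]=-2≤2), i→2 (data[2]=5≥2); i<j, swap → [1,0,-2,10,5,14,2]
j→2, i→3; i≥j, return j=2. data = [1,0,-2,10,5,14,2]

[1,0,-2,10,5,14,2]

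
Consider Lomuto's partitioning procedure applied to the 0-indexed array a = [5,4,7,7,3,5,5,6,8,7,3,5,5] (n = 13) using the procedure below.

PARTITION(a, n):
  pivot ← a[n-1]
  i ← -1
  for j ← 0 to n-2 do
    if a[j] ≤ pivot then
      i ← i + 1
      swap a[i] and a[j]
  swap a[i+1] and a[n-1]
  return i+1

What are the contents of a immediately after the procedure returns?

pivot=5, i=-1
j=0: 5≤5, i=0, swap(0,0) ⇒ [5,4,7,7,3,5,5,6,8,7,3,5,5]
j=1: 4≤5, i=1, swap(1,1) ⇒ [5,4,7,7,3,5,5,6,8,7,3,5,5]
j=2: 7>5, skip
j=3: 7>5, skip
j=4: 3≤5, i=2, swap(2,4) ⇒ [5,4,3,7,7,5,5,6,8,7,3,5,5]
j=5: 5≤5, i=3, swap(3,5) ⇒ [5,4,3,5,7,7,5,6,8,7,3,5,5]
j=6: 5≤5, i=4, swap(4,6) ⇒ [5,4,3,5,5,7,7,6,8,7,3,5,5]
j=7: 6>5, skip
j=8: 8>5, skip
j=9: 7>5, skip
j=10: 3≤5, i=5, swap(5,10) ⇒ [5,4,3,5,5,3,7,6,8,7,7,5,5]
j=11: 5≤5, i=6, swap(6,11) ⇒ [5,4,3,5,5,3,5,6,8,7,7,7,5]
swap(7,12) ⇒ [5,4,3,5,5,3,5,5,8,7,7,7,6]; return 7

[5,4,3,5,5,3,5,5,8,7,7,7,6]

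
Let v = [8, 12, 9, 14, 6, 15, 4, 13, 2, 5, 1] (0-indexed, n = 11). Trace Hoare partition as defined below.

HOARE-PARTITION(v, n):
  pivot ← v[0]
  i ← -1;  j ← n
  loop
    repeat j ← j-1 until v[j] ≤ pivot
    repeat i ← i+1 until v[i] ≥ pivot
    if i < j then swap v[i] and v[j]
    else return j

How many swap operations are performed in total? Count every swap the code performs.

pivot = v[0] = 8; i = -1, j = 11
j→10 (v[10]=1≤8), i→0 (v[0]=8≥8); i<j, swap → [1, 12, 9, 14, 6, 15, 4, 13, 2, 5, 8]
j→9 (v[9]=5≤8), i→1 (v[1]=12≥8); i<j, swap → [1, 5, 9, 14, 6, 15, 4, 13, 2, 12, 8]
j→8 (v[8]=2≤8), i→2 (v[2]=9≥8); i<j, swap → [1, 5, 2, 14, 6, 15, 4, 13, 9, 12, 8]
j→6 (v[6]=4≤8), i→3 (v[3]=14≥8); i<j, swap → [1, 5, 2, 4, 6, 15, 14, 13, 9, 12, 8]
j→4, i→5; i≥j, return j=4. v = [1, 5, 2, 4, 6, 15, 14, 13, 9, 12, 8]

4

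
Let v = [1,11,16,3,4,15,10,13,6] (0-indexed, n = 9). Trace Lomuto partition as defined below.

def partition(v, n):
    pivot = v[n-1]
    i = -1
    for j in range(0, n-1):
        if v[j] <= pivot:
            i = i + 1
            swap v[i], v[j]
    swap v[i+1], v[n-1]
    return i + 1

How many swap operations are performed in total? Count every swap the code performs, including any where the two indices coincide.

4

pivot = v[8] = 6; i = -1
j=0: v[0]=1 ≤ 6 → i=0, swap v[0],v[0] (no change) → [1,11,16,3,4,15,10,13,6]
j=1: v[1]=11 > 6 → no swap
j=2: v[2]=16 > 6 → no swap
j=3: v[3]=3 ≤ 6 → i=1, swap v[1],v[3] → [1,3,16,11,4,15,10,13,6]
j=4: v[4]=4 ≤ 6 → i=2, swap v[2],v[4] → [1,3,4,11,16,15,10,13,6]
j=5: v[5]=15 > 6 → no swap
j=6: v[6]=10 > 6 → no swap
j=7: v[7]=13 > 6 → no swap
final swap v[3],v[8] → [1,3,4,6,16,15,10,13,11]; return 3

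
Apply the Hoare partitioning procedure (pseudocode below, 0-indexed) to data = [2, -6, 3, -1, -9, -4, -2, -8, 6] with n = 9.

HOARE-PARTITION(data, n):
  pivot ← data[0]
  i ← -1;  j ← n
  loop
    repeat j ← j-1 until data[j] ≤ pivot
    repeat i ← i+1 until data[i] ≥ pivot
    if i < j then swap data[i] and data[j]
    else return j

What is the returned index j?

pivot = data[0] = 2; i = -1, j = 9
j→7 (data[7]=-8≤2), i→0 (data[0]=2≥2); i<j, swap → [-8, -6, 3, -1, -9, -4, -2, 2, 6]
j→6 (data[6]=-2≤2), i→2 (data[2]=3≥2); i<j, swap → [-8, -6, -2, -1, -9, -4, 3, 2, 6]
j→5, i→6; i≥j, return j=5. data = [-8, -6, -2, -1, -9, -4, 3, 2, 6]

5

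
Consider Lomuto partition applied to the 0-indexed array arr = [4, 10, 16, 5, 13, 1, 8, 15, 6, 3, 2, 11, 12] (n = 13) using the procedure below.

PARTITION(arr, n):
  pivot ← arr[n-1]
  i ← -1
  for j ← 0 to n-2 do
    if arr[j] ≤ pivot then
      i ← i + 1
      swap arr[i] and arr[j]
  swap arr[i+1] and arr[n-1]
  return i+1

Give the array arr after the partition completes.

pivot = arr[12] = 12; i = -1
j=0: arr[0]=4 ≤ 12 → i=0, swap arr[0],arr[0] (no change) → [4, 10, 16, 5, 13, 1, 8, 15, 6, 3, 2, 11, 12]
j=1: arr[1]=10 ≤ 12 → i=1, swap arr[1],arr[1] (no change) → [4, 10, 16, 5, 13, 1, 8, 15, 6, 3, 2, 11, 12]
j=2: arr[2]=16 > 12 → no swap
j=3: arr[3]=5 ≤ 12 → i=2, swap arr[2],arr[3] → [4, 10, 5, 16, 13, 1, 8, 15, 6, 3, 2, 11, 12]
j=4: arr[4]=13 > 12 → no swap
j=5: arr[5]=1 ≤ 12 → i=3, swap arr[3],arr[5] → [4, 10, 5, 1, 13, 16, 8, 15, 6, 3, 2, 11, 12]
j=6: arr[6]=8 ≤ 12 → i=4, swap arr[4],arr[6] → [4, 10, 5, 1, 8, 16, 13, 15, 6, 3, 2, 11, 12]
j=7: arr[7]=15 > 12 → no swap
j=8: arr[8]=6 ≤ 12 → i=5, swap arr[5],arr[8] → [4, 10, 5, 1, 8, 6, 13, 15, 16, 3, 2, 11, 12]
j=9: arr[9]=3 ≤ 12 → i=6, swap arr[6],arr[9] → [4, 10, 5, 1, 8, 6, 3, 15, 16, 13, 2, 11, 12]
j=10: arr[10]=2 ≤ 12 → i=7, swap arr[7],arr[10] → [4, 10, 5, 1, 8, 6, 3, 2, 16, 13, 15, 11, 12]
j=11: arr[11]=11 ≤ 12 → i=8, swap arr[8],arr[11] → [4, 10, 5, 1, 8, 6, 3, 2, 11, 13, 15, 16, 12]
final swap arr[9],arr[12] → [4, 10, 5, 1, 8, 6, 3, 2, 11, 12, 15, 16, 13]; return 9

[4, 10, 5, 1, 8, 6, 3, 2, 11, 12, 15, 16, 13]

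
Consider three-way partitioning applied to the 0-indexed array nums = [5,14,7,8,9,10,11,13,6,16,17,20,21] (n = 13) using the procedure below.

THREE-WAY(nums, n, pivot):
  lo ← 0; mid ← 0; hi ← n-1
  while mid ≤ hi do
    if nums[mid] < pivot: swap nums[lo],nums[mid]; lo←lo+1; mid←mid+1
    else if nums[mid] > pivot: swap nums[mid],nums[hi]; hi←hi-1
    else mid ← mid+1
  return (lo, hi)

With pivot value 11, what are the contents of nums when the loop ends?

[5,6,7,8,9,10,11,13,16,17,20,21,14]

pivot = 11; lo=0, mid=0, hi=12
nums[mid]=5<11: swap nums[0],nums[0]; lo=1,mid=1 → [5,14,7,8,9,10,11,13,6,16,17,20,21]
nums[mid]=14>11: swap nums[1],nums[12]; hi=11 → [5,21,7,8,9,10,11,13,6,16,17,20,14]
nums[mid]=21>11: swap nums[1],nums[11]; hi=10 → [5,20,7,8,9,10,11,13,6,16,17,21,14]
nums[mid]=20>11: swap nums[1],nums[10]; hi=9 → [5,17,7,8,9,10,11,13,6,16,20,21,14]
nums[mid]=17>11: swap nums[1],nums[9]; hi=8 → [5,16,7,8,9,10,11,13,6,17,20,21,14]
nums[mid]=16>11: swap nums[1],nums[8]; hi=7 → [5,6,7,8,9,10,11,13,16,17,20,21,14]
nums[mid]=6<11: swap nums[1],nums[1]; lo=2,mid=2 → [5,6,7,8,9,10,11,13,16,17,20,21,14]
nums[mid]=7<11: swap nums[2],nums[2]; lo=3,mid=3 → [5,6,7,8,9,10,11,13,16,17,20,21,14]
nums[mid]=8<11: swap nums[3],nums[3]; lo=4,mid=4 → [5,6,7,8,9,10,11,13,16,17,20,21,14]
nums[mid]=9<11: swap nums[4],nums[4]; lo=5,mid=5 → [5,6,7,8,9,10,11,13,16,17,20,21,14]
nums[mid]=10<11: swap nums[5],nums[5]; lo=6,mid=6 → [5,6,7,8,9,10,11,13,16,17,20,21,14]
nums[mid]=11=11: mid=7
nums[mid]=13>11: swap nums[7],nums[7]; hi=6 → [5,6,7,8,9,10,11,13,16,17,20,21,14]
end: lo=6, hi=6; nums = [5,6,7,8,9,10,11,13,16,17,20,21,14]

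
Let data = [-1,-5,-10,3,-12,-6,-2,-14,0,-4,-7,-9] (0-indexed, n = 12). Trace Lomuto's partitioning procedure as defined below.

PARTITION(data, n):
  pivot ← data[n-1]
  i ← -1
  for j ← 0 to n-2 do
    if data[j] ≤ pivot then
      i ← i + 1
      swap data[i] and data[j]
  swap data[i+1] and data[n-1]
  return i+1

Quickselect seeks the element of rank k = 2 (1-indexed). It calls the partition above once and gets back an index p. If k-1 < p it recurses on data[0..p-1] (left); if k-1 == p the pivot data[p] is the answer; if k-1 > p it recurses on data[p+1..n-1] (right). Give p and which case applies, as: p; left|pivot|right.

pivot=-9, i=-1
j=0: -1>-9, skip
j=1: -5>-9, skip
j=2: -10≤-9, i=0, swap(0,2) ⇒ [-10,-5,-1,3,-12,-6,-2,-14,0,-4,-7,-9]
j=3: 3>-9, skip
j=4: -12≤-9, i=1, swap(1,4) ⇒ [-10,-12,-1,3,-5,-6,-2,-14,0,-4,-7,-9]
j=5: -6>-9, skip
j=6: -2>-9, skip
j=7: -14≤-9, i=2, swap(2,7) ⇒ [-10,-12,-14,3,-5,-6,-2,-1,0,-4,-7,-9]
j=8: 0>-9, skip
j=9: -4>-9, skip
j=10: -7>-9, skip
swap(3,11) ⇒ [-10,-12,-14,-9,-5,-6,-2,-1,0,-4,-7,3]; return 3
p = 3; k-1 = 1 < 3 ⇒ left

3; left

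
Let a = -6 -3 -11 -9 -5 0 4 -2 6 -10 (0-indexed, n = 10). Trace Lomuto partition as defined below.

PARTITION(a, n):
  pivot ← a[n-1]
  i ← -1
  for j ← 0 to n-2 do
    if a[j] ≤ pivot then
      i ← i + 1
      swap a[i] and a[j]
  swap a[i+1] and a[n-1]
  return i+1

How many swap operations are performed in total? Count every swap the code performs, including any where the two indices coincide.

pivot=-10, i=-1
j=0: -6>-10, skip
j=1: -3>-10, skip
j=2: -11≤-10, i=0, swap(0,2) ⇒ -11 -3 -6 -9 -5 0 4 -2 6 -10
j=3: -9>-10, skip
j=4: -5>-10, skip
j=5: 0>-10, skip
j=6: 4>-10, skip
j=7: -2>-10, skip
j=8: 6>-10, skip
swap(1,9) ⇒ -11 -10 -6 -9 -5 0 4 -2 6 -3; return 1

2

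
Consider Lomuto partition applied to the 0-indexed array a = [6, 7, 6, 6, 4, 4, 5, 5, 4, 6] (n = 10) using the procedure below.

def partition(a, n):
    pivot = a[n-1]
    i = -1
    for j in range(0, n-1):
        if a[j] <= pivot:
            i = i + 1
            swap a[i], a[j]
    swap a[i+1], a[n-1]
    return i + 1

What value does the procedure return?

pivot=6, i=-1
j=0: 6≤6, i=0, swap(0,0) ⇒ [6, 7, 6, 6, 4, 4, 5, 5, 4, 6]
j=1: 7>6, skip
j=2: 6≤6, i=1, swap(1,2) ⇒ [6, 6, 7, 6, 4, 4, 5, 5, 4, 6]
j=3: 6≤6, i=2, swap(2,3) ⇒ [6, 6, 6, 7, 4, 4, 5, 5, 4, 6]
j=4: 4≤6, i=3, swap(3,4) ⇒ [6, 6, 6, 4, 7, 4, 5, 5, 4, 6]
j=5: 4≤6, i=4, swap(4,5) ⇒ [6, 6, 6, 4, 4, 7, 5, 5, 4, 6]
j=6: 5≤6, i=5, swap(5,6) ⇒ [6, 6, 6, 4, 4, 5, 7, 5, 4, 6]
j=7: 5≤6, i=6, swap(6,7) ⇒ [6, 6, 6, 4, 4, 5, 5, 7, 4, 6]
j=8: 4≤6, i=7, swap(7,8) ⇒ [6, 6, 6, 4, 4, 5, 5, 4, 7, 6]
swap(8,9) ⇒ [6, 6, 6, 4, 4, 5, 5, 4, 6, 7]; return 8

8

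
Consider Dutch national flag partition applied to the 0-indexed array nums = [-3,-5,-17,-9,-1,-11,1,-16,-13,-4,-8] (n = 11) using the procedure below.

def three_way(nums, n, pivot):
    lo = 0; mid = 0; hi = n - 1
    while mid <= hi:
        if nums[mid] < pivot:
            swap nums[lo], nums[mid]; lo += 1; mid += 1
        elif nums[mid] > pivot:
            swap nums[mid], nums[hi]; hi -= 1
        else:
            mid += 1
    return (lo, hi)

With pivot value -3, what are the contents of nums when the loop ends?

[-5,-17,-9,-8,-11,-4,-16,-13,-3,1,-1]

lo=0 mid=0 hi=10
-3=-3: mid=1
-5<-3: swap(0,1), lo=1 mid=2 ⇒ [-5,-3,-17,-9,-1,-11,1,-16,-13,-4,-8]
-17<-3: swap(1,2), lo=2 mid=3 ⇒ [-5,-17,-3,-9,-1,-11,1,-16,-13,-4,-8]
-9<-3: swap(2,3), lo=3 mid=4 ⇒ [-5,-17,-9,-3,-1,-11,1,-16,-13,-4,-8]
-1>-3: swap(4,10), hi=9 ⇒ [-5,-17,-9,-3,-8,-11,1,-16,-13,-4,-1]
-8<-3: swap(3,4), lo=4 mid=5 ⇒ [-5,-17,-9,-8,-3,-11,1,-16,-13,-4,-1]
-11<-3: swap(4,5), lo=5 mid=6 ⇒ [-5,-17,-9,-8,-11,-3,1,-16,-13,-4,-1]
1>-3: swap(6,9), hi=8 ⇒ [-5,-17,-9,-8,-11,-3,-4,-16,-13,1,-1]
-4<-3: swap(5,6), lo=6 mid=7 ⇒ [-5,-17,-9,-8,-11,-4,-3,-16,-13,1,-1]
-16<-3: swap(6,7), lo=7 mid=8 ⇒ [-5,-17,-9,-8,-11,-4,-16,-3,-13,1,-1]
-13<-3: swap(7,8), lo=8 mid=9 ⇒ [-5,-17,-9,-8,-11,-4,-16,-13,-3,1,-1]
done. lo=8 hi=8; nums=[-5,-17,-9,-8,-11,-4,-16,-13,-3,1,-1]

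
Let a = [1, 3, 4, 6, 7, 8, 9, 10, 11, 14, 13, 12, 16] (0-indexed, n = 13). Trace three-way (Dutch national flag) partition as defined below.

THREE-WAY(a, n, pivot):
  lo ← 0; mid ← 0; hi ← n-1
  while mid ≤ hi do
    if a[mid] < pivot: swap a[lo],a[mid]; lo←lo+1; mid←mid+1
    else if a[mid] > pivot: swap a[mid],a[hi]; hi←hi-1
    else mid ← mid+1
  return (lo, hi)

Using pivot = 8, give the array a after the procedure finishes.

lo=0 mid=0 hi=12
1<8: swap(0,0), lo=1 mid=1 ⇒ [1, 3, 4, 6, 7, 8, 9, 10, 11, 14, 13, 12, 16]
3<8: swap(1,1), lo=2 mid=2 ⇒ [1, 3, 4, 6, 7, 8, 9, 10, 11, 14, 13, 12, 16]
4<8: swap(2,2), lo=3 mid=3 ⇒ [1, 3, 4, 6, 7, 8, 9, 10, 11, 14, 13, 12, 16]
6<8: swap(3,3), lo=4 mid=4 ⇒ [1, 3, 4, 6, 7, 8, 9, 10, 11, 14, 13, 12, 16]
7<8: swap(4,4), lo=5 mid=5 ⇒ [1, 3, 4, 6, 7, 8, 9, 10, 11, 14, 13, 12, 16]
8=8: mid=6
9>8: swap(6,12), hi=11 ⇒ [1, 3, 4, 6, 7, 8, 16, 10, 11, 14, 13, 12, 9]
16>8: swap(6,11), hi=10 ⇒ [1, 3, 4, 6, 7, 8, 12, 10, 11, 14, 13, 16, 9]
12>8: swap(6,10), hi=9 ⇒ [1, 3, 4, 6, 7, 8, 13, 10, 11, 14, 12, 16, 9]
13>8: swap(6,9), hi=8 ⇒ [1, 3, 4, 6, 7, 8, 14, 10, 11, 13, 12, 16, 9]
14>8: swap(6,8), hi=7 ⇒ [1, 3, 4, 6, 7, 8, 11, 10, 14, 13, 12, 16, 9]
11>8: swap(6,7), hi=6 ⇒ [1, 3, 4, 6, 7, 8, 10, 11, 14, 13, 12, 16, 9]
10>8: swap(6,6), hi=5 ⇒ [1, 3, 4, 6, 7, 8, 10, 11, 14, 13, 12, 16, 9]
done. lo=5 hi=5; a=[1, 3, 4, 6, 7, 8, 10, 11, 14, 13, 12, 16, 9]

[1, 3, 4, 6, 7, 8, 10, 11, 14, 13, 12, 16, 9]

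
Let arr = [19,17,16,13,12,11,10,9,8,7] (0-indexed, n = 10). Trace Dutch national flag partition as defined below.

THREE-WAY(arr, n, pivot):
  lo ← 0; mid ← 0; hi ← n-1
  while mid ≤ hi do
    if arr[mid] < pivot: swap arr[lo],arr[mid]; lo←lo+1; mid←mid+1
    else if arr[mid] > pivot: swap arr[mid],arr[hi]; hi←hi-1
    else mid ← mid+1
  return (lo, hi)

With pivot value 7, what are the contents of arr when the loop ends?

[7,16,13,12,11,10,9,8,17,19]

lo=0 mid=0 hi=9
19>7: swap(0,9), hi=8 ⇒ [7,17,16,13,12,11,10,9,8,19]
7=7: mid=1
17>7: swap(1,8), hi=7 ⇒ [7,8,16,13,12,11,10,9,17,19]
8>7: swap(1,7), hi=6 ⇒ [7,9,16,13,12,11,10,8,17,19]
9>7: swap(1,6), hi=5 ⇒ [7,10,16,13,12,11,9,8,17,19]
10>7: swap(1,5), hi=4 ⇒ [7,11,16,13,12,10,9,8,17,19]
11>7: swap(1,4), hi=3 ⇒ [7,12,16,13,11,10,9,8,17,19]
12>7: swap(1,3), hi=2 ⇒ [7,13,16,12,11,10,9,8,17,19]
13>7: swap(1,2), hi=1 ⇒ [7,16,13,12,11,10,9,8,17,19]
16>7: swap(1,1), hi=0 ⇒ [7,16,13,12,11,10,9,8,17,19]
done. lo=0 hi=0; arr=[7,16,13,12,11,10,9,8,17,19]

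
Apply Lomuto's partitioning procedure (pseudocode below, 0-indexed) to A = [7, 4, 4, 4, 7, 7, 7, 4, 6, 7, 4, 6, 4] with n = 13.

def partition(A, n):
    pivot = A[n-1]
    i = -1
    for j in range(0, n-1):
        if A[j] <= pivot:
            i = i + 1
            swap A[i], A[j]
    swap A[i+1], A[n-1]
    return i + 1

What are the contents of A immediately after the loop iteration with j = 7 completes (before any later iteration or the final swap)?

[4, 4, 4, 4, 7, 7, 7, 7, 6, 7, 4, 6, 4]

pivot=4, i=-1
j=0: 7>4, skip
j=1: 4≤4, i=0, swap(0,1) ⇒ [4, 7, 4, 4, 7, 7, 7, 4, 6, 7, 4, 6, 4]
j=2: 4≤4, i=1, swap(1,2) ⇒ [4, 4, 7, 4, 7, 7, 7, 4, 6, 7, 4, 6, 4]
j=3: 4≤4, i=2, swap(2,3) ⇒ [4, 4, 4, 7, 7, 7, 7, 4, 6, 7, 4, 6, 4]
j=4: 7>4, skip
j=5: 7>4, skip
j=6: 7>4, skip
j=7: 4≤4, i=3, swap(3,7) ⇒ [4, 4, 4, 4, 7, 7, 7, 7, 6, 7, 4, 6, 4]
(after j=7) A = [4, 4, 4, 4, 7, 7, 7, 7, 6, 7, 4, 6, 4]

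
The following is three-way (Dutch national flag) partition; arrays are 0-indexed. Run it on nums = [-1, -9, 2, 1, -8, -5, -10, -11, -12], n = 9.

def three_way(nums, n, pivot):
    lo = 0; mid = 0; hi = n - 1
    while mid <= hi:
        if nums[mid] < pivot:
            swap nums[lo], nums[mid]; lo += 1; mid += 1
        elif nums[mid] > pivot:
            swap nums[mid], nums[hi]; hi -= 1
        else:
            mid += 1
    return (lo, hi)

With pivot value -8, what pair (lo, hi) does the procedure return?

lo=0 mid=0 hi=8
-1>-8: swap(0,8), hi=7 ⇒ [-12, -9, 2, 1, -8, -5, -10, -11, -1]
-12<-8: swap(0,0), lo=1 mid=1 ⇒ [-12, -9, 2, 1, -8, -5, -10, -11, -1]
-9<-8: swap(1,1), lo=2 mid=2 ⇒ [-12, -9, 2, 1, -8, -5, -10, -11, -1]
2>-8: swap(2,7), hi=6 ⇒ [-12, -9, -11, 1, -8, -5, -10, 2, -1]
-11<-8: swap(2,2), lo=3 mid=3 ⇒ [-12, -9, -11, 1, -8, -5, -10, 2, -1]
1>-8: swap(3,6), hi=5 ⇒ [-12, -9, -11, -10, -8, -5, 1, 2, -1]
-10<-8: swap(3,3), lo=4 mid=4 ⇒ [-12, -9, -11, -10, -8, -5, 1, 2, -1]
-8=-8: mid=5
-5>-8: swap(5,5), hi=4 ⇒ [-12, -9, -11, -10, -8, -5, 1, 2, -1]
done. lo=4 hi=4; nums=[-12, -9, -11, -10, -8, -5, 1, 2, -1]

(4, 4)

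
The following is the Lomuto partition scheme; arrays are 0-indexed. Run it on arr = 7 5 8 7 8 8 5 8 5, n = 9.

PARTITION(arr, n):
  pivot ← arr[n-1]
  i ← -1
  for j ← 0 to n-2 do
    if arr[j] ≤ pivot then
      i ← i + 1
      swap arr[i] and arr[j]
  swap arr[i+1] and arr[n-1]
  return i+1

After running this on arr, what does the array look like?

5 5 5 7 8 8 7 8 8

pivot=5, i=-1
j=0: 7>5, skip
j=1: 5≤5, i=0, swap(0,1) ⇒ 5 7 8 7 8 8 5 8 5
j=2: 8>5, skip
j=3: 7>5, skip
j=4: 8>5, skip
j=5: 8>5, skip
j=6: 5≤5, i=1, swap(1,6) ⇒ 5 5 8 7 8 8 7 8 5
j=7: 8>5, skip
swap(2,8) ⇒ 5 5 5 7 8 8 7 8 8; return 2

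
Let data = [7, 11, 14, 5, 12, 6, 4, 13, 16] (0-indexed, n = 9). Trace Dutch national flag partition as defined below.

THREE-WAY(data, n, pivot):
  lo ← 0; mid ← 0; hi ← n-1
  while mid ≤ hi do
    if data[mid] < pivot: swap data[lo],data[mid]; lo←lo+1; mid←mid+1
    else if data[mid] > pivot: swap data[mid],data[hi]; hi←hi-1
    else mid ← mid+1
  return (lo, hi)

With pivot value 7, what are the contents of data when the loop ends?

[4, 6, 5, 7, 12, 14, 13, 16, 11]

lo=0 mid=0 hi=8
7=7: mid=1
11>7: swap(1,8), hi=7 ⇒ [7, 16, 14, 5, 12, 6, 4, 13, 11]
16>7: swap(1,7), hi=6 ⇒ [7, 13, 14, 5, 12, 6, 4, 16, 11]
13>7: swap(1,6), hi=5 ⇒ [7, 4, 14, 5, 12, 6, 13, 16, 11]
4<7: swap(0,1), lo=1 mid=2 ⇒ [4, 7, 14, 5, 12, 6, 13, 16, 11]
14>7: swap(2,5), hi=4 ⇒ [4, 7, 6, 5, 12, 14, 13, 16, 11]
6<7: swap(1,2), lo=2 mid=3 ⇒ [4, 6, 7, 5, 12, 14, 13, 16, 11]
5<7: swap(2,3), lo=3 mid=4 ⇒ [4, 6, 5, 7, 12, 14, 13, 16, 11]
12>7: swap(4,4), hi=3 ⇒ [4, 6, 5, 7, 12, 14, 13, 16, 11]
done. lo=3 hi=3; data=[4, 6, 5, 7, 12, 14, 13, 16, 11]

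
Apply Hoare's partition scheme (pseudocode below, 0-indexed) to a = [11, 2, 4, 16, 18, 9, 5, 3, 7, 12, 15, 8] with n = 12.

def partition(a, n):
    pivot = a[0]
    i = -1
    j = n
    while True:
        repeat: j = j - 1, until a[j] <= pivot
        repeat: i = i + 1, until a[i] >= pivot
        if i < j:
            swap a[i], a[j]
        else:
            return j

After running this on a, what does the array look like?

pivot=11
j stops at 11 (8), i stops at 0 (11); swap ⇒ [8, 2, 4, 16, 18, 9, 5, 3, 7, 12, 15, 11]
j stops at 8 (7), i stops at 3 (16); swap ⇒ [8, 2, 4, 7, 18, 9, 5, 3, 16, 12, 15, 11]
j stops at 7 (3), i stops at 4 (18); swap ⇒ [8, 2, 4, 7, 3, 9, 5, 18, 16, 12, 15, 11]
j stops at 6, i stops at 7; i≥j ⇒ return 6. a=[8, 2, 4, 7, 3, 9, 5, 18, 16, 12, 15, 11]

[8, 2, 4, 7, 3, 9, 5, 18, 16, 12, 15, 11]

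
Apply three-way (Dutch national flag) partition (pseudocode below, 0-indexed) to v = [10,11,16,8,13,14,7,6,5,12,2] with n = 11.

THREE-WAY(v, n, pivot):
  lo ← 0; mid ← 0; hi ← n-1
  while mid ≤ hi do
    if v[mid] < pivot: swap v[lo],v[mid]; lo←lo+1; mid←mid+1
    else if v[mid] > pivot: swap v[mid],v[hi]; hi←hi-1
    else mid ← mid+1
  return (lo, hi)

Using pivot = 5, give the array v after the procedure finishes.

[2,5,8,13,14,7,6,16,12,11,10]

lo=0 mid=0 hi=10
10>5: swap(0,10), hi=9 ⇒ [2,11,16,8,13,14,7,6,5,12,10]
2<5: swap(0,0), lo=1 mid=1 ⇒ [2,11,16,8,13,14,7,6,5,12,10]
11>5: swap(1,9), hi=8 ⇒ [2,12,16,8,13,14,7,6,5,11,10]
12>5: swap(1,8), hi=7 ⇒ [2,5,16,8,13,14,7,6,12,11,10]
5=5: mid=2
16>5: swap(2,7), hi=6 ⇒ [2,5,6,8,13,14,7,16,12,11,10]
6>5: swap(2,6), hi=5 ⇒ [2,5,7,8,13,14,6,16,12,11,10]
7>5: swap(2,5), hi=4 ⇒ [2,5,14,8,13,7,6,16,12,11,10]
14>5: swap(2,4), hi=3 ⇒ [2,5,13,8,14,7,6,16,12,11,10]
13>5: swap(2,3), hi=2 ⇒ [2,5,8,13,14,7,6,16,12,11,10]
8>5: swap(2,2), hi=1 ⇒ [2,5,8,13,14,7,6,16,12,11,10]
done. lo=1 hi=1; v=[2,5,8,13,14,7,6,16,12,11,10]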